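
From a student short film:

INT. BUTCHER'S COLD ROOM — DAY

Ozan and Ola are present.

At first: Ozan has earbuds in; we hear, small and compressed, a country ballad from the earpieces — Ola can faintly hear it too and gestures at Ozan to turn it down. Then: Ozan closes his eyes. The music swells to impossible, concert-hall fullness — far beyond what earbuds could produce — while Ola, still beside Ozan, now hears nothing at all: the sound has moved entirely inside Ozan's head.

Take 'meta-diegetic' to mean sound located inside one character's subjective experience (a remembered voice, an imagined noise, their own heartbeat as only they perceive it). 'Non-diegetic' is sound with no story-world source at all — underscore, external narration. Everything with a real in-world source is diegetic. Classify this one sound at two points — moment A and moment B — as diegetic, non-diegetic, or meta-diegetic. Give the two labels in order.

diegetic, meta-diegetic

Moment A: the earbuds are a physical source both characters can hear → diegetic.
Moment B: the music now exists only as Ozan's subjective experience; Ola can no longer hear it → meta-diegetic.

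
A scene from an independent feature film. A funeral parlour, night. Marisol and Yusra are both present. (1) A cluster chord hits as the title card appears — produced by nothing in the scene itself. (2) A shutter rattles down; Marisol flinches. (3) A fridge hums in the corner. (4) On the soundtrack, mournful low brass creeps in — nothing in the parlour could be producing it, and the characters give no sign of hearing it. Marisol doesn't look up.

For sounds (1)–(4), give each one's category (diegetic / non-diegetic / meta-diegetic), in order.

non-diegetic, diegetic, diegetic, non-diegetic

Sound (1): nothing in the scene produces it; it's an accent added for the audience, so non-diegetic.
(2) is diegetic: an in-world source (a shutter); characters could hear it.
(3) is diegetic: a fridge is part of the location's real environment.
Sound (4): it has no source in the story world and no character can hear it — it's underscore, so non-diegetic.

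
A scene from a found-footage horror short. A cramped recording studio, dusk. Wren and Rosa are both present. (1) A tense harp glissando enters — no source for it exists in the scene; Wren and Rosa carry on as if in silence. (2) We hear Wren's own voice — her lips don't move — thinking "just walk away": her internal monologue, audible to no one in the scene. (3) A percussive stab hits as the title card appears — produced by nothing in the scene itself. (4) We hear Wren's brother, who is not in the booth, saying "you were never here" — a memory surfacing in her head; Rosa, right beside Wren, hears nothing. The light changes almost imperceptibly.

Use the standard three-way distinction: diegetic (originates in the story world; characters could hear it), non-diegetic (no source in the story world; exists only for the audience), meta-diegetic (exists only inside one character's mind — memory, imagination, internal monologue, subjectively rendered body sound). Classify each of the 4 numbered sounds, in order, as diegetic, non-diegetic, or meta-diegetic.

Sound (1): score with no on-screen or off-screen source; it exists for the audience alone, so non-diegetic.
Sound (2): Wren's thought-voice: a private mental sound no other character can hear, so meta-diegetic.
(3) is non-diegetic: it's a sound-design accent with no in-world source; no one in the scene can hear it.
Sound (4): the voice is a memory playing only inside Wren's mind; Rosa can't hear it, so meta-diegetic.

non-diegetic, meta-diegetic, non-diegetic, meta-diegetic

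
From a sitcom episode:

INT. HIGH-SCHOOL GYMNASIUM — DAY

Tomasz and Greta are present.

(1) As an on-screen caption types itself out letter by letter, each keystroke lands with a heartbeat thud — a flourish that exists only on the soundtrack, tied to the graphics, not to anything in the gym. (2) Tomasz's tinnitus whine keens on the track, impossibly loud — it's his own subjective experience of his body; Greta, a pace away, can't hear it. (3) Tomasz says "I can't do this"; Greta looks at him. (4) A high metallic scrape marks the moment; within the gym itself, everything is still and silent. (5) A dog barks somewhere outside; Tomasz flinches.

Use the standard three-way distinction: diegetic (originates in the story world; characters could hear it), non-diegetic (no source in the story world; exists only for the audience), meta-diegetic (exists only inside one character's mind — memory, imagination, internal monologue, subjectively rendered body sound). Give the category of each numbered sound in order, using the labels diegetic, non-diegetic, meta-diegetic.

(1) the caption isn't part of the story world, so neither is the sound tied to it → non-diegetic.
Sound (2): point-of-audition from inside Tomasz's body; not a sound in the room, so meta-diegetic.
(3) is diegetic: Tomasz is a character speaking aloud in the scene.
(4) is non-diegetic: it's a sound-design accent with no in-world source; no one in the scene can hear it.
(5) the sound comes from a dog physically present in the location → diegetic.

non-diegetic, meta-diegetic, diegetic, non-diegetic, diegetic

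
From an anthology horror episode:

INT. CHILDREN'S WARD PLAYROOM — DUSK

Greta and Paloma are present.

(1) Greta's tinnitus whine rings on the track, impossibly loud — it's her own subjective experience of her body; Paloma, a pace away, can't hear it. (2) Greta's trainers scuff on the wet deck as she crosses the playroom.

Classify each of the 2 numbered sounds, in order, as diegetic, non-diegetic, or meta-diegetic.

meta-diegetic, diegetic

Sound (1): it's Greta's internal bodily sensation rendered as sound; only Greta 'hears' it, so meta-diegetic.
(2) is diegetic: Greta's footsteps are produced in the story world.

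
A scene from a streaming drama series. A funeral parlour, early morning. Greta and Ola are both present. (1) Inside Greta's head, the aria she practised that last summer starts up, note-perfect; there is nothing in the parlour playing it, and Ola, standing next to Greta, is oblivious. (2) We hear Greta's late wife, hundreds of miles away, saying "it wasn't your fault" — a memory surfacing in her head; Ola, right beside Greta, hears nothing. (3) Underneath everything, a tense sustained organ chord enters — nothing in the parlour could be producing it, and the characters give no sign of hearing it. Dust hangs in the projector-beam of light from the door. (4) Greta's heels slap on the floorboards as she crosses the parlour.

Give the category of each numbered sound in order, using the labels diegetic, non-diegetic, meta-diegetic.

Sound (1): the music is a memory playing inside Greta's mind alone; no real-world source, Ola can't hear it, so meta-diegetic.
(2) the voice is a memory playing only inside Greta's mind; Ola can't hear it → meta-diegetic.
Sound (3): nothing in the parlour produces it and the characters don't hear it — pure soundtrack, so non-diegetic.
Sound (4): a character's body making contact with the set — an in-world sound, so diegetic.

meta-diegetic, meta-diegetic, non-diegetic, diegetic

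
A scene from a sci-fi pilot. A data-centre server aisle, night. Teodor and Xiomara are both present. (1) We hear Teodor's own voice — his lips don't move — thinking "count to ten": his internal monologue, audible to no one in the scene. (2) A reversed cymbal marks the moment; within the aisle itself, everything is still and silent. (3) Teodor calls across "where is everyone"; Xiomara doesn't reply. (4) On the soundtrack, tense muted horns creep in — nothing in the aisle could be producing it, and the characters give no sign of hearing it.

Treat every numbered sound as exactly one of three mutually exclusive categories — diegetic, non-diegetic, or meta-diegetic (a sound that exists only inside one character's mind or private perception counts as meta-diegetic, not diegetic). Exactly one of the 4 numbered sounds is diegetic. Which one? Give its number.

3

(1) is meta-diegetic: Teodor's thought-voice: a private mental sound no other character can hear.
Sound (2): an editorial stinger — it belongs to the cut, not the story world, so non-diegetic.
Sound (3): spoken by a character present in the story world, so diegetic.
Sound (4): nothing in the aisle produces it and the characters don't hear it — pure soundtrack, so non-diegetic.
Only (3) is diegetic.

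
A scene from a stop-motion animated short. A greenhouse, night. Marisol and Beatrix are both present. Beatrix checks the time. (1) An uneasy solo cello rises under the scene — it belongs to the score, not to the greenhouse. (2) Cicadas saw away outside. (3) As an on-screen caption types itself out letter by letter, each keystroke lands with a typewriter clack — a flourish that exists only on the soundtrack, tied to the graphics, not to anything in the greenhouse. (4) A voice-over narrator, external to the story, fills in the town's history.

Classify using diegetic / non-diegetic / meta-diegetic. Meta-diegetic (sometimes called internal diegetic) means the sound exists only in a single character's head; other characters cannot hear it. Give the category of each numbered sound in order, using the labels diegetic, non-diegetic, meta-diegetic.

non-diegetic, diegetic, non-diegetic, non-diegetic

(1) nothing in the greenhouse produces it and the characters don't hear it — pure soundtrack → non-diegetic.
(2) is diegetic: ambient/room sound belonging to the story's physical space.
(3) it accompanies on-screen graphics, not anything inside the story world → non-diegetic.
(4) is non-diegetic: commentary laid over the scene from outside the fiction.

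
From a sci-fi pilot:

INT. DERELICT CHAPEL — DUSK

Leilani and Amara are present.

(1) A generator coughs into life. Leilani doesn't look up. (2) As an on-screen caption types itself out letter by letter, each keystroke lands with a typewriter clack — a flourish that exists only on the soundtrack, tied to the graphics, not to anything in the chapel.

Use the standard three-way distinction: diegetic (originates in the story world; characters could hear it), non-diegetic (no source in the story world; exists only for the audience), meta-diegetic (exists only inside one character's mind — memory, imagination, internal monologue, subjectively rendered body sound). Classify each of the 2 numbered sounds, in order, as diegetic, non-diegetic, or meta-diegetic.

diegetic, non-diegetic

(1) is diegetic: an in-world source (a generator); characters could hear it.
Sound (2): it accompanies on-screen graphics, not anything inside the story world, so non-diegetic.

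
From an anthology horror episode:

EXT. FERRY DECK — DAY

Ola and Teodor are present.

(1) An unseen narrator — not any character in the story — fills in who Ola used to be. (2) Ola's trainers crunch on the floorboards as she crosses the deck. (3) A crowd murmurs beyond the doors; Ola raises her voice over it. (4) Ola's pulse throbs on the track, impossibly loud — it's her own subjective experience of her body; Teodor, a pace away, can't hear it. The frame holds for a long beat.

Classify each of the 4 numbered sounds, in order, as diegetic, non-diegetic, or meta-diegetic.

Sound (1): commentary laid over the scene from outside the fiction, so non-diegetic.
(2) it's the physical sound of Ola moving in the space → diegetic.
(3) ambient/room sound belonging to the story's physical space → diegetic.
(4) it's Ola's internal bodily sensation rendered as sound; only Ola 'hears' it → meta-diegetic.

non-diegetic, diegetic, diegetic, meta-diegetic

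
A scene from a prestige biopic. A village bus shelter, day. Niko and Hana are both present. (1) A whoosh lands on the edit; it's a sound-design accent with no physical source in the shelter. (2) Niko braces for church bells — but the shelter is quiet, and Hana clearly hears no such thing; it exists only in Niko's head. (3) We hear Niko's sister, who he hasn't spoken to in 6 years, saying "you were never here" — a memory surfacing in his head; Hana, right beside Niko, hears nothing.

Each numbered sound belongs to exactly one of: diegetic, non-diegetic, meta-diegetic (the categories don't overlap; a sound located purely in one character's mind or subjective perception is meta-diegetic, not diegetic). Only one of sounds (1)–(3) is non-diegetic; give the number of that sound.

1

(1) is non-diegetic: nothing in the scene produces it; it's an accent added for the audience.
(2) is meta-diegetic: the sound is imagined by Niko; nothing in the story world is producing it and Hana can't hear it.
Sound (3): a remembered line, private to Niko — not present in the room, not audible to Hana, so meta-diegetic.
Only (1) is non-diegetic.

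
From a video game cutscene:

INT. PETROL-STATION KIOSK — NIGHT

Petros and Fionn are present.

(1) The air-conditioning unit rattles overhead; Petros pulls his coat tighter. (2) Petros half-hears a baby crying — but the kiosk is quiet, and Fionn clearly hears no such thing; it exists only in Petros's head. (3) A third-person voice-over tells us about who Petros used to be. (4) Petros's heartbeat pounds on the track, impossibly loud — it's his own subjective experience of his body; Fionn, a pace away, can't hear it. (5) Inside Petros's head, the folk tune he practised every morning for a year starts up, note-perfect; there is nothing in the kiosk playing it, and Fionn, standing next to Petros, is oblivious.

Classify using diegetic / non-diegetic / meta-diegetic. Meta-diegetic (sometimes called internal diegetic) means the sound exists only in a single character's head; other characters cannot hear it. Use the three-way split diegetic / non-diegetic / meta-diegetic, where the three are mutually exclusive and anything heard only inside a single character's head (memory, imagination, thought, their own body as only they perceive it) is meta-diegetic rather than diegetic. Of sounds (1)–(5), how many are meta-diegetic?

3

(1) is diegetic: ambient/room sound belonging to the story's physical space.
(2) is meta-diegetic: subjective to Petros: the kiosk is silent and Fionn hears nothing.
(3) is non-diegetic: external voice-over — not a character, not heard by anyone in the scene.
(4) is meta-diegetic: point-of-audition from inside Petros's body; not a sound in the room.
(5) is meta-diegetic: remembered music, private to Petros — Fionn is oblivious because it isn't in the room.
So 3 of the 5 are meta-diegetic: (2), (4), (5).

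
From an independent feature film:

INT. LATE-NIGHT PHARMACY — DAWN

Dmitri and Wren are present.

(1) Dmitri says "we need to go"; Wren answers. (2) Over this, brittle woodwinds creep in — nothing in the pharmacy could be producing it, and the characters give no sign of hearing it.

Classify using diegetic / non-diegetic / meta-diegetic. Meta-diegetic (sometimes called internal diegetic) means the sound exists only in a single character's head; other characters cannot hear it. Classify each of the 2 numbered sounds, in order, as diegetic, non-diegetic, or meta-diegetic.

diegetic, non-diegetic

Sound (1): spoken by a character present in the story world, so diegetic.
(2) it has no source in the story world and no character can hear it — it's underscore → non-diegetic.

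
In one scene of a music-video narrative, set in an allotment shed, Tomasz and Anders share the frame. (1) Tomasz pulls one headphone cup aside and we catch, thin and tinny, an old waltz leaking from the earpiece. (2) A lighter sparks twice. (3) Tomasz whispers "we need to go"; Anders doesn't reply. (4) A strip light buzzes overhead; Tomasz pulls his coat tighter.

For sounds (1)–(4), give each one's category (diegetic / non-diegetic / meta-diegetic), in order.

(1) it's leaking from a physical pair of headphones in the scene → diegetic.
(2) is diegetic: a lighter is a real object/event in the scene's world.
(3) Tomasz is a character speaking aloud in the scene → diegetic.
(4) is diegetic: it's the actual ambient sound of the location.

diegetic, diegetic, diegetic, diegetic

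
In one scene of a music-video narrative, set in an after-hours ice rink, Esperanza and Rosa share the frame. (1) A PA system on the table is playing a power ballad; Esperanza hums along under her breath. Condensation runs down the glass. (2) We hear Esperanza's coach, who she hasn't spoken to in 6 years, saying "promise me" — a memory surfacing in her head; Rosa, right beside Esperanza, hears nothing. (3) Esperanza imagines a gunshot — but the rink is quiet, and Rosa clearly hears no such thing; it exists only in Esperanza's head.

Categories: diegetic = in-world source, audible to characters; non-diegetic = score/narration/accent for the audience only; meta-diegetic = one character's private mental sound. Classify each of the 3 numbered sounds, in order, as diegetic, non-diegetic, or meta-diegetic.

(1) source music from a PA system, which exists in the story world → diegetic.
(2) it's Esperanza's recollection rendered as sound; the other character can't hear it → meta-diegetic.
Sound (3): subjective to Esperanza: the rink is silent and Rosa hears nothing, so meta-diegetic.

diegetic, meta-diegetic, meta-diegetic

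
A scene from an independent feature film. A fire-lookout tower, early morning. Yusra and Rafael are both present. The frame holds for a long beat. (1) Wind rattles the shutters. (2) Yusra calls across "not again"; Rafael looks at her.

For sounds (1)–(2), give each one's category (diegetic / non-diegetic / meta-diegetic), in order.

diegetic, diegetic

(1) wind is part of the location's real environment → diegetic.
(2) is diegetic: Yusra is a character speaking aloud in the scene.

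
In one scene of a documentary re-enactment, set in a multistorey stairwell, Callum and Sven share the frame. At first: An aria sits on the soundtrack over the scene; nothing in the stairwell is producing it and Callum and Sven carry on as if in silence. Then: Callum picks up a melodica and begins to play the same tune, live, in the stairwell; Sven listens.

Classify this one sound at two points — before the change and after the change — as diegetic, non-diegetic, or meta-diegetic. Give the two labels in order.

Before the change: no in-world source exists and no character can hear it — underscore → non-diegetic.
After the change: a melodica is now a real source in the story world and the characters hear it → diegetic.

non-diegetic, diegetic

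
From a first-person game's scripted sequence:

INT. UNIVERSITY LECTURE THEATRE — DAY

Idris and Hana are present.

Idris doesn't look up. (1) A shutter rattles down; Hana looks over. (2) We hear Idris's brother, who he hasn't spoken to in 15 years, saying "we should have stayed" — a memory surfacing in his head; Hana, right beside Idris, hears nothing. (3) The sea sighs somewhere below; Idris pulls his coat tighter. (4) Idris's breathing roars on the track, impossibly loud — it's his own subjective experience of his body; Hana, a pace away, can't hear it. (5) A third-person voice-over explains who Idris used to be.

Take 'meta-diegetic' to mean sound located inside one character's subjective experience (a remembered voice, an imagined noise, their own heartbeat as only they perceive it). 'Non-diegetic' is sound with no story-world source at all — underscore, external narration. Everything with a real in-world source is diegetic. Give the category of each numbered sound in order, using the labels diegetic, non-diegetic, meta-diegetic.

(1) is diegetic: the sound comes from a shutter physically present in the location.
(2) it's Idris's recollection rendered as sound; the other character can't hear it → meta-diegetic.
(3) is diegetic: it's the actual ambient sound of the location.
Sound (4): it's Idris's internal bodily sensation rendered as sound; only Idris 'hears' it, so meta-diegetic.
(5) is non-diegetic: commentary laid over the scene from outside the fiction.

diegetic, meta-diegetic, diegetic, meta-diegetic, non-diegetic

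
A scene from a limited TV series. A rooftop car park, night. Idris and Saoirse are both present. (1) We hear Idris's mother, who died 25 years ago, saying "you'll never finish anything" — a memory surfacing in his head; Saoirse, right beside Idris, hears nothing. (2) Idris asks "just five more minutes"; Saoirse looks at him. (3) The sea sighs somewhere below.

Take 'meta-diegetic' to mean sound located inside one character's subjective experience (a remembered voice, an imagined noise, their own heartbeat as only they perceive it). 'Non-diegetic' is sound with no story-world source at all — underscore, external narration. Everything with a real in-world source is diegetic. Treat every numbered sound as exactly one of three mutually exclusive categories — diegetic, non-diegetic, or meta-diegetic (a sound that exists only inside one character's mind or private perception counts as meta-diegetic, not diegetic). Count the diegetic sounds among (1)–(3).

2

Sound (1): it's Idris's recollection rendered as sound; the other character can't hear it, so meta-diegetic.
(2) spoken by a character present in the story world → diegetic.
Sound (3): the sea is part of the location's real environment, so diegetic.
Diegetic: (2), (3) — that's 2.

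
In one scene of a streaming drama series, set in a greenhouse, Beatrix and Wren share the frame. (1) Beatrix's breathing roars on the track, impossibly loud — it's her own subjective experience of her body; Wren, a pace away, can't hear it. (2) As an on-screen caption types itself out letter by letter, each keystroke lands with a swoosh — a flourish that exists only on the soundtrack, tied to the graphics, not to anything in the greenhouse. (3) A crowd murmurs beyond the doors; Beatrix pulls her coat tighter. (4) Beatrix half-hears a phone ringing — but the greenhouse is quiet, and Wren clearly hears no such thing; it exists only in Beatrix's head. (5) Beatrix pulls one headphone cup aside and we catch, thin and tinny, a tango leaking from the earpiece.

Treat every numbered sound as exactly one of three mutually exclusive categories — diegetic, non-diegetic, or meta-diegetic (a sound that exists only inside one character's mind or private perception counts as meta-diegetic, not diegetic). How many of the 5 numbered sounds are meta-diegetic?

2

(1) is meta-diegetic: point-of-audition from inside Beatrix's body; not a sound in the room.
Sound (2): the caption isn't part of the story world, so neither is the sound tied to it, so non-diegetic.
(3) it's the actual ambient sound of the location → diegetic.
Sound (4): subjective to Beatrix: the greenhouse is silent and Wren hears nothing, so meta-diegetic.
Sound (5): it's leaking from a physical pair of headphones in the scene, so diegetic.
Meta-diegetic: (1), (4) — that's 2.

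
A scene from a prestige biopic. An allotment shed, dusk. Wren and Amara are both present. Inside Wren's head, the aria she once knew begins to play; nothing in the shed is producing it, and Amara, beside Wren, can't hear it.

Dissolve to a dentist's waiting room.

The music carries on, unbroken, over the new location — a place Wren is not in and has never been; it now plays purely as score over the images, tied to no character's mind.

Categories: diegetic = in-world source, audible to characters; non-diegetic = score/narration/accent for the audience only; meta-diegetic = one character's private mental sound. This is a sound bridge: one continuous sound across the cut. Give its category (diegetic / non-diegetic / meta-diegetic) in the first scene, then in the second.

meta-diegetic, non-diegetic

Scene one: the music exists only inside Wren's mind; Amara can't hear it → meta-diegetic.
Scene two: it's detached from Wren entirely and plays over unrelated images with no in-world source — conventional underscore → non-diegetic.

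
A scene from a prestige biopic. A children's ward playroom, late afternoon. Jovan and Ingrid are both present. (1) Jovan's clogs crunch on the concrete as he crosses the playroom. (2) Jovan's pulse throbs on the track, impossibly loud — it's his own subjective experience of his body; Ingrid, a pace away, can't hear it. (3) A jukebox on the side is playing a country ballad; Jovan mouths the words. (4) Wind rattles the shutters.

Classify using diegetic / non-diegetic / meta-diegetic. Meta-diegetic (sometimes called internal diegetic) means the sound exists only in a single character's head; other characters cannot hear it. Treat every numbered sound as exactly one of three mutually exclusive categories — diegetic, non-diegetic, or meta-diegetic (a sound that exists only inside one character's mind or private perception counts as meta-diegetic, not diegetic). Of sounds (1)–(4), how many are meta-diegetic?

(1) a character's body making contact with the set — an in-world sound → diegetic.
(2) is meta-diegetic: point-of-audition from inside Jovan's body; not a sound in the room.
(3) is diegetic: the music comes from an on-screen device that Jovan responds to.
Sound (4): ambient/room sound belonging to the story's physical space, so diegetic.
Meta-diegetic: (2) — that's 1.

1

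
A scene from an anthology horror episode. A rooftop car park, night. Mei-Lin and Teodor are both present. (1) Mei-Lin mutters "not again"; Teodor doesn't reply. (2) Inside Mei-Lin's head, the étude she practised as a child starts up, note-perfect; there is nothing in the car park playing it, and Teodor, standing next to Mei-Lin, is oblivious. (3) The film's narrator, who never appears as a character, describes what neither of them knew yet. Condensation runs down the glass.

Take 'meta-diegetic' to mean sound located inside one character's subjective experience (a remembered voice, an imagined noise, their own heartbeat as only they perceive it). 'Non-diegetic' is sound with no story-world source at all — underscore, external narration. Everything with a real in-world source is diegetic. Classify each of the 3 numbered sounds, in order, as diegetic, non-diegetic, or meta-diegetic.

diegetic, meta-diegetic, non-diegetic

(1) Mei-Lin is a character speaking aloud in the scene → diegetic.
Sound (2): it lives in Mei-Lin's subjectivity, not in the car park, so meta-diegetic.
(3) external voice-over — not a character, not heard by anyone in the scene → non-diegetic.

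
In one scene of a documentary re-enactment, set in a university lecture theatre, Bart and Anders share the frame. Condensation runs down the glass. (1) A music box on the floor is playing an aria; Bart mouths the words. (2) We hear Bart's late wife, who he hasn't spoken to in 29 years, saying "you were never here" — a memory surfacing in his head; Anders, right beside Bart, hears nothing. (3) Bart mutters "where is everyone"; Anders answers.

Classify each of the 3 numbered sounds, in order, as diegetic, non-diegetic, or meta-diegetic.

Sound (1): source music from a music box, which exists in the story world, so diegetic.
Sound (2): it's Bart's recollection rendered as sound; the other character can't hear it, so meta-diegetic.
(3) spoken by a character present in the story world → diegetic.

diegetic, meta-diegetic, diegetic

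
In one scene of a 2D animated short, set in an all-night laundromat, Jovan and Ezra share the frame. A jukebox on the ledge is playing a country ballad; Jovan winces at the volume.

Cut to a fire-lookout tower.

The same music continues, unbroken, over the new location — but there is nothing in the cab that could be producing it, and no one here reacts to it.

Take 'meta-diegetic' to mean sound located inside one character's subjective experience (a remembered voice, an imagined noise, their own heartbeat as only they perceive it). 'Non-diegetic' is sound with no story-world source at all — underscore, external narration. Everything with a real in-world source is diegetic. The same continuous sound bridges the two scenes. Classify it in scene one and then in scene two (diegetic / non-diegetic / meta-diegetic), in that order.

Scene one: a jukebox is an on-screen source and Jovan reacts to it → diegetic.
Scene two: there is no source in the cab and no one hears it — it's now underscore → non-diegetic.

diegetic, non-diegetic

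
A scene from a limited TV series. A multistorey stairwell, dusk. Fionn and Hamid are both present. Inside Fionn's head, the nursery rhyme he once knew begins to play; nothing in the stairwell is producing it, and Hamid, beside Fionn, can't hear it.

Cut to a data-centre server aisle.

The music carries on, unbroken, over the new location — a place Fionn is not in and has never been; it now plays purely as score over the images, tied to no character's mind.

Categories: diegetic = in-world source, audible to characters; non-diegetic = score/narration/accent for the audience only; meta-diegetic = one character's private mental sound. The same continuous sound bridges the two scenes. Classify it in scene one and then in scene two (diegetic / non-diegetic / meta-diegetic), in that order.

meta-diegetic, non-diegetic

Scene one: the music exists only inside Fionn's mind; Hamid can't hear it → meta-diegetic.
Scene two: it's detached from Fionn entirely and plays over unrelated images with no in-world source — conventional underscore → non-diegetic.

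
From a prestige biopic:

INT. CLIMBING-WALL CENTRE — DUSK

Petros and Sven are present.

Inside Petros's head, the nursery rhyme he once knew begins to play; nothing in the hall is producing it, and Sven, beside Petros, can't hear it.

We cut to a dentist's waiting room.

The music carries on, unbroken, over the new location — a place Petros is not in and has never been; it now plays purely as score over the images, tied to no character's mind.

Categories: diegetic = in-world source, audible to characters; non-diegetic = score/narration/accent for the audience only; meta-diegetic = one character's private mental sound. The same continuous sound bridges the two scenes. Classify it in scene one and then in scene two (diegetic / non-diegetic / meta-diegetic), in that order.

Scene one: the music exists only inside Petros's mind; Sven can't hear it → meta-diegetic.
Scene two: it's detached from Petros entirely and plays over unrelated images with no in-world source — conventional underscore → non-diegetic.

meta-diegetic, non-diegetic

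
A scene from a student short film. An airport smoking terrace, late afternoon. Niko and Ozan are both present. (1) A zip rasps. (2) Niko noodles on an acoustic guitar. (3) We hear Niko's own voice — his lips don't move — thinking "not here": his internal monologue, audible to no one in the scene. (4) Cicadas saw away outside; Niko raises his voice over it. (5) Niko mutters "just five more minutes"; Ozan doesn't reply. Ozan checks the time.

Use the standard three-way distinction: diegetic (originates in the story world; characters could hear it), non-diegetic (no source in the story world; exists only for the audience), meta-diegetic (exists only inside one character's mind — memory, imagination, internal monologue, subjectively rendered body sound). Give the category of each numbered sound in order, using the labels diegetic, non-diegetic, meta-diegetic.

(1) is diegetic: a zip is a real object/event in the scene's world.
Sound (2): the instrument and the performer are both in the scene, so diegetic.
(3) is meta-diegetic: Niko's thought-voice: a private mental sound no other character can hear.
(4) is diegetic: it's the actual ambient sound of the location.
(5) is diegetic: Niko is a character speaking aloud in the scene.

diegetic, diegetic, meta-diegetic, diegetic, diegetic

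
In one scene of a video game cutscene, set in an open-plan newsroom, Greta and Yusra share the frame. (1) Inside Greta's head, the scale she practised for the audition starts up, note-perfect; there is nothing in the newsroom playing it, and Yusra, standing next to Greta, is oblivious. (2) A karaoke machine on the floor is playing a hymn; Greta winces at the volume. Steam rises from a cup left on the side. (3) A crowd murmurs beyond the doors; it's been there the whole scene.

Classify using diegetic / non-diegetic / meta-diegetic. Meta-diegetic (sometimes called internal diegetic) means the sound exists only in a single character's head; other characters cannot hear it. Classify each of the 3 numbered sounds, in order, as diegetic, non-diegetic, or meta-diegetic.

meta-diegetic, diegetic, diegetic

Sound (1): remembered music, private to Greta — Yusra is oblivious because it isn't in the room, so meta-diegetic.
(2) is diegetic: the music comes from an on-screen device that Greta responds to.
(3) ambient/room sound belonging to the story's physical space → diegetic.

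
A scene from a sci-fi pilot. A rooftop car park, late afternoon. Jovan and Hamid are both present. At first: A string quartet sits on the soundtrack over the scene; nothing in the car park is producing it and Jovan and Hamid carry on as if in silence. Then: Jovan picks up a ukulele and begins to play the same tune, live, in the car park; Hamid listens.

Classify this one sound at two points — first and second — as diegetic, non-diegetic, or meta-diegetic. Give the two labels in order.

non-diegetic, diegetic

First: no in-world source exists and no character can hear it — underscore → non-diegetic.
Second: a ukulele is now a real source in the story world and the characters hear it → diegetic.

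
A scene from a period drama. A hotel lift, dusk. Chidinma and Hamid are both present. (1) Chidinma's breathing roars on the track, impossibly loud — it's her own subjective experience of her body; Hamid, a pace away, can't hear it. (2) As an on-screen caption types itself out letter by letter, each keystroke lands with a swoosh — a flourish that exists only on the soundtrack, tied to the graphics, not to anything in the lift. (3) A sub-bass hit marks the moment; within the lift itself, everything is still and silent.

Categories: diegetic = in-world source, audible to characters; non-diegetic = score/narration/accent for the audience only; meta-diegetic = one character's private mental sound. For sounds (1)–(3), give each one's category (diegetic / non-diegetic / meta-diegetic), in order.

(1) is meta-diegetic: point-of-audition from inside Chidinma's body; not a sound in the room.
(2) it accompanies on-screen graphics, not anything inside the story world → non-diegetic.
(3) an editorial stinger — it belongs to the cut, not the story world → non-diegetic.

meta-diegetic, non-diegetic, non-diegetic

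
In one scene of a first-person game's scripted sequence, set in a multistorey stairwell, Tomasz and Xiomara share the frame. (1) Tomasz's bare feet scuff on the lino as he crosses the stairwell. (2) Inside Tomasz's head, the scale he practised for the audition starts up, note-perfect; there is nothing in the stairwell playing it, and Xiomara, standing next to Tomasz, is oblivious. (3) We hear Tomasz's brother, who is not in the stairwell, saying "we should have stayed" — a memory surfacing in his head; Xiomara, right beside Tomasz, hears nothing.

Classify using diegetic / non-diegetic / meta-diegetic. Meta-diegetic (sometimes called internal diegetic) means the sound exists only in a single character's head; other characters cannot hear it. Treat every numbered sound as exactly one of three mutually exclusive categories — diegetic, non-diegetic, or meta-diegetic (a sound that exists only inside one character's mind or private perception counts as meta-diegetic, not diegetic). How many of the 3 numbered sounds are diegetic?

1

(1) a character's body making contact with the set — an in-world sound → diegetic.
(2) remembered music, private to Tomasz — Xiomara is oblivious because it isn't in the room → meta-diegetic.
Sound (3): the voice is a memory playing only inside Tomasz's mind; Xiomara can't hear it, so meta-diegetic.
So 1 of the 3 is diegetic: (1).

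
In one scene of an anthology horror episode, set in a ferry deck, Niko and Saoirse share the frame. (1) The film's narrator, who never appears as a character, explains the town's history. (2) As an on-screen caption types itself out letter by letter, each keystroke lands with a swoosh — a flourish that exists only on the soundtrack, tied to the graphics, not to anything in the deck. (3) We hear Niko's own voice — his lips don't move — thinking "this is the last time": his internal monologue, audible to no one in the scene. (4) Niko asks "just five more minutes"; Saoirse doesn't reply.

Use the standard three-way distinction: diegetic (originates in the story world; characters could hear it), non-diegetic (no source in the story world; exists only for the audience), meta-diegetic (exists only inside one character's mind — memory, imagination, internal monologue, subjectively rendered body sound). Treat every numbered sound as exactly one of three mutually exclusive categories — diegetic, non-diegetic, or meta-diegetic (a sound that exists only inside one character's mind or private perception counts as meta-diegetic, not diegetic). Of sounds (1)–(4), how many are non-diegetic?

(1) is non-diegetic: the narrator exists outside the story world, addressing only the audience.
Sound (2): sound married to a title/caption — outside the diegesis by definition, so non-diegetic.
(3) it's Niko's unspoken thought, heard only by the audience via his subjectivity → meta-diegetic.
(4) spoken by a character present in the story world → diegetic.
So 2 of the 4 are non-diegetic: (1), (2).

2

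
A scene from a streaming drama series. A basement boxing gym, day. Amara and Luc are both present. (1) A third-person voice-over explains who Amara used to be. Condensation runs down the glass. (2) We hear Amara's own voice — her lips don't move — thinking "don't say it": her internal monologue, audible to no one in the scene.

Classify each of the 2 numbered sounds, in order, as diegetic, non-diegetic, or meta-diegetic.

non-diegetic, meta-diegetic

(1) external voice-over — not a character, not heard by anyone in the scene → non-diegetic.
(2) internal monologue — inside Amara's mind, not spoken into the scene → meta-diegetic.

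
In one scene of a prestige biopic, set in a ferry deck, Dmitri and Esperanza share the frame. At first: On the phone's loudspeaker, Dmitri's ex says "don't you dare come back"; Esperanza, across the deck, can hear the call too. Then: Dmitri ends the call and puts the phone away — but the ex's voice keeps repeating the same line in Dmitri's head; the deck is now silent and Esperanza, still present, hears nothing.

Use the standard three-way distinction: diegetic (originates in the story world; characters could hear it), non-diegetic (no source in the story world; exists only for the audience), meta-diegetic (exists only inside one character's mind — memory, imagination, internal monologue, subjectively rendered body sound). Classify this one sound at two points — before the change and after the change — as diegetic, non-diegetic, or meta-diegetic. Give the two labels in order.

Before the change: the loudspeaker is an in-world source; both Dmitri and Esperanza hear the call → diegetic.
After the change: with the phone off, the voice continues only as Dmitri's private mental replay — Esperanza can't hear it → meta-diegetic.

diegetic, meta-diegetic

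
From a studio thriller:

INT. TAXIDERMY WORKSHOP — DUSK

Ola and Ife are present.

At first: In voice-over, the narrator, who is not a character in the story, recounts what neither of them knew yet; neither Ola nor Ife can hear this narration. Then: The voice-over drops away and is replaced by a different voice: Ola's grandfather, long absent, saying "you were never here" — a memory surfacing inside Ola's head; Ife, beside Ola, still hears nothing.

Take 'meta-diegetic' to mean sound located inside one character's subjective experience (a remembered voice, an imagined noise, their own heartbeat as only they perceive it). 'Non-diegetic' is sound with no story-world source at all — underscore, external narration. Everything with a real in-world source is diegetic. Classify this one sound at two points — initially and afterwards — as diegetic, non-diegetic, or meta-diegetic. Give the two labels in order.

Initially: the external narrator addresses only the audience — outside the story world → non-diegetic.
Afterwards: the replacement voice is a memory inside Ola's mind specifically → meta-diegetic.

non-diegetic, meta-diegetic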